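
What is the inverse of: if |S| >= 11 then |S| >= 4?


The inverse of (P → Q) is (¬P → ¬Q). It is equivalent to the converse, not to the original.
Here P = '|S| >= 11' and Q = '|S| >= 4'.

If not (|S| >= 11), then not (|S| >= 4).


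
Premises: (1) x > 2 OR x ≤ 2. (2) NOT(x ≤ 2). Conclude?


Disjunctive syllogism: from (P ∨ Q) and ¬P, infer Q.
One disjunct, 'x ≤ 2', is ruled out; the other must hold.

x > 2


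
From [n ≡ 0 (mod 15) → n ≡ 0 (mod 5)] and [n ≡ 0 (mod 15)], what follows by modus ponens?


Modus ponens: from (P → Q) and P, infer Q.
P = 'n ≡ 0 (mod 15)' is asserted, and P → Q holds, so Q follows.

n ≡ 0 (mod 5).


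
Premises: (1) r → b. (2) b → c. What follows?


Hypothetical syllogism: from (P → Q) and (Q → R), infer (P → R).
Chain the two implications through the shared middle term 'b'.

r → c


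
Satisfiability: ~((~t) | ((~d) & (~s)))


Search for a satisfying assignment over {d, s, t}.
Try d=True, s=False, t=True: the formula evaluates to True.
A satisfying assignment exists.

Satisfiable.


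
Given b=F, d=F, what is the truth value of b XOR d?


Exclusive or is true when exactly one operand is true.
Substitute: b=F, d=F.
F XOR F evaluates to F.

F


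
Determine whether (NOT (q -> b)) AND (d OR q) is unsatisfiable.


Truth table over {b, d, q}:
b | d | q | φ
-------------
F | F | F | F
T | F | F | F
F | T | F | F
T | T | F | F
F | F | T | T
T | F | T | F
F | T | T | T
T | T | T | F
Satisfying assignment at row 5: b=F, d=F, q=T gives T.

No, it is not a contradiction.


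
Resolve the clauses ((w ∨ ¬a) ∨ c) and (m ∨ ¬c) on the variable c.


The clauses contain complementary literals c and ¬c.
Resolution eliminates this pair and disjoins the remaining literals (merging duplicates).

((w ∨ ¬a) ∨ m)


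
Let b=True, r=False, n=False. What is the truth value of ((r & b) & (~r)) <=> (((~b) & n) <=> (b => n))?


Substitute b=True, r=False, n=False:
r & b = False & True = False
~r = True
(r & b) & (~r) = False & True = False
~b = False
(~b) & n = False & False = False
b => n = True => False = False
((~b) & n) <=> (b => n) = False <=> False = True
((r & b) & (~r)) <=> (((~b) & n) <=> (b => n)) = False <=> True = False

False


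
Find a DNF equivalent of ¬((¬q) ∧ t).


Step 1: Apply De Morgan: ¬((¬q) ∧ t) = ¬(¬q) ∨ ¬t.
Step 2: Eliminate any double negations (¬¬X = X).

q ∨ (¬t)


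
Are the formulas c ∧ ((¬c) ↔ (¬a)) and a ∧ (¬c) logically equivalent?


Compare truth tables:
a | c | φ | ψ
-------------
F | F | F | F
T | F | F | T
F | T | F | F
T | T | T | F
They differ at row 2 (a=T, c=F): φ=F but ψ=T.

No, they are not logically equivalent.


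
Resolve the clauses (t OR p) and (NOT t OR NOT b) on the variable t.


The clauses contain complementary literals t and NOTt.
Resolution eliminates this pair and disjoins the remaining literals (merging duplicates).

(p OR NOT b)


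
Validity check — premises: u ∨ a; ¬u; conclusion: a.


This matches the form of disjunctive syllogism: the conclusion follows in every model of the premises.

Valid.


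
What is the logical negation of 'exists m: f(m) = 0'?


¬(forall x: φ) = exists x: ¬φ, and ¬(exists x: φ) = forall x: ¬φ.
Apply to the existential statement.

forall m: ~(f(m) = 0)


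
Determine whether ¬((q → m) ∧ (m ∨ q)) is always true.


Build the truth table over {m, q}:
m | q | φ
---------
F | F | T
T | F | F
F | T | T
T | T | F
Counterexample at row 2: with m=T, q=F, the formula is F.

No, it is not a tautology.


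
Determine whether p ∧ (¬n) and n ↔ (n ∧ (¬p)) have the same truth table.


Compare truth tables:
n | p | φ | ψ
-------------
F | F | F | T
T | F | F | T
F | T | T | T
T | T | F | F
They differ at row 1 (n=F, p=F): φ=F but ψ=T.

No, they are not logically equivalent.


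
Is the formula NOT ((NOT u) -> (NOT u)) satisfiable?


Check all 2 assignments over {u}:
u | φ
-----
F | F
T | F
No assignment makes the formula true.

Unsatisfiable.


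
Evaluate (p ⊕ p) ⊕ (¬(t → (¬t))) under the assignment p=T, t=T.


Substitute p=T, t=T:
p ⊕ p = T ⊕ T = F
¬t = F
t → (¬t) = T → F = F
¬(t → (¬t)) = T
(p ⊕ p) ⊕ (¬(t → (¬t))) = F ⊕ T = T

T


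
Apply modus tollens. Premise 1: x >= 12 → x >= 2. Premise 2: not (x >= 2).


Modus tollens: from (P → Q) and ¬Q, infer ¬P.
Q = 'x >= 2' is denied; since P → Q, P must also fail.

Not (x >= 12).


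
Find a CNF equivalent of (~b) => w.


Step 1: Rewrite (¬b) → w as ¬(¬b) ∨ w.
Step 2: Eliminate any double negations (¬¬X = X).

b | w


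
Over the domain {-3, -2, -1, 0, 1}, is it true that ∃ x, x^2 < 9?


Evaluate the predicate on each element: -3:F, -2:T, -1:T, 0:T, 1:T.
Witness x = -2 satisfies the predicate.

T


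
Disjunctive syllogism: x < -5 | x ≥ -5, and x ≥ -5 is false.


Disjunctive syllogism: from (P ∨ Q) and ¬P, infer Q.
One disjunct, 'x ≥ -5', is ruled out; the other must hold.

x < -5


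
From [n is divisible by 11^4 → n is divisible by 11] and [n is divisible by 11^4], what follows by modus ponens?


Modus ponens: from (P → Q) and P, infer Q.
P = 'n is divisible by 11^4' is asserted, and P → Q holds, so Q follows.

n is divisible by 11.


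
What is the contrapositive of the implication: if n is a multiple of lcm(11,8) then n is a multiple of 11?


The contrapositive of (P → Q) is (¬Q → ¬P); it is logically equivalent to the original.
Here P = 'n is a multiple of lcm(11,8)' and Q = 'n is a multiple of 11'.

If not (n is a multiple of 11), then not (n is a multiple of lcm(11,8)).


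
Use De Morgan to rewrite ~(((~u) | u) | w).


De Morgan: the negation of a disjunction is the conjunction of the negations.
Distribute ~ across |, flipping it to &, and negate each literal.

(u & (~u)) & (~w)


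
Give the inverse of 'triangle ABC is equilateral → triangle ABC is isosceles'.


The inverse of (P → Q) is (¬P → ¬Q). It is equivalent to the converse, not to the original.
Here P = 'triangle ABC is equilateral' and Q = 'triangle ABC is isosceles'.

If not (triangle ABC is equilateral), then not (triangle ABC is isosceles).


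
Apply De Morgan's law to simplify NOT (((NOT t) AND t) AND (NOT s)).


De Morgan: the negation of a conjunction is the disjunction of the negations.
Distribute NOT across AND, flipping it to OR, and negate each literal.

(t OR (NOT t)) OR s


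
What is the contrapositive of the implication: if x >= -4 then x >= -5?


The contrapositive of (P → Q) is (¬Q → ¬P); it is logically equivalent to the original.
Here P = 'x >= -4' and Q = 'x >= -5'.

If not (x >= -5), then not (x >= -4).


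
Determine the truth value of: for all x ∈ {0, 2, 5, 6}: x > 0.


Evaluate the predicate on each element: 0:F, 2:T, 5:T, 6:T.
Counterexample x = 0 fails the predicate.

F


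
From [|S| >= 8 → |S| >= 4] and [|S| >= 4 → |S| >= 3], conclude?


Hypothetical syllogism: from (P → Q) and (Q → R), infer (P → R).
Chain the two implications through the shared middle term '|S| >= 4'.

|S| >= 8 → |S| >= 3


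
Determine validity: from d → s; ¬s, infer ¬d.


This matches the form of modus tollens: the conclusion follows in every model of the premises.

Valid.


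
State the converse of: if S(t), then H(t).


The converse of (P → Q) is (Q → P). It is not in general equivalent to the original.
Here P = 'S(t)' and Q = 'H(t)'.

If H(t), then S(t).


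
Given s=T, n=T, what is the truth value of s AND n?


Conjunction is true only when both operands are true.
Substitute: s=T, n=T.
T AND T evaluates to T.

T


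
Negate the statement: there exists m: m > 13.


¬(for all x: φ) = there exists x: ¬φ, and ¬(there exists x: φ) = for all x: ¬φ.
Apply to the existential statement.

for all m: NOT(m > 13)


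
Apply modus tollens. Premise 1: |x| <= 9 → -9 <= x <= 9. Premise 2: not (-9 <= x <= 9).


Modus tollens: from (P → Q) and ¬Q, infer ¬P.
Q = '-9 <= x <= 9' is denied; since P → Q, P must also fail.

Not (|x| <= 9).


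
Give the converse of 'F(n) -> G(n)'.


The converse of (P → Q) is (Q → P). It is not in general equivalent to the original.
Here P = 'F(n)' and Q = 'G(n)'.

If G(n), then F(n).


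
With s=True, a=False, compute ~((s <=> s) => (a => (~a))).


Substitute s=True, a=False:
s <=> s = True <=> True = True
~a = True
a => (~a) = False => True = True
(s <=> s) => (a => (~a)) = True => True = True
~((s <=> s) => (a => (~a))) = False

False


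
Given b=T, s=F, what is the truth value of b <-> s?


Biconditional is true when both operands have the same truth value.
Substitute: b=T, s=F.
T <-> F evaluates to F.

F


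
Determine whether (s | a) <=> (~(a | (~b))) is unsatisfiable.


Truth table over {a, b, s}:
a | b | s | φ
-------------
False | False | False | True
True | False | False | False
False | True | False | False
True | True | False | False
False | False | True | False
True | False | True | False
False | True | True | True
True | True | True | False
Satisfying assignment at row 1: a=False, b=False, s=False gives True.

No, it is not a contradiction.


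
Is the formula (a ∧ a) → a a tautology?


Build the truth table over {a}:
a | φ
-----
F | T
T | T
Every row evaluates to true.

Yes, it is a tautology.


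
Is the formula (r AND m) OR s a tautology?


Build the truth table over {m, r, s}:
m | r | s | φ
-------------
F | F | F | F
T | F | F | F
F | T | F | F
T | T | F | T
F | F | T | T
T | F | T | T
F | T | T | T
T | T | T | T
Counterexample at row 1: with m=F, r=F, s=F, the formula is F.

No, it is not a tautology.


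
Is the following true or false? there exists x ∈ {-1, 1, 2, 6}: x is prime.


Evaluate the predicate on each element: -1:F, 1:F, 2:T, 6:F.
Witness x = 2 satisfies the predicate.

T


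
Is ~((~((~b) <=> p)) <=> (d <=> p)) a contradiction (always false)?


Truth table over {b, d, p}:
b | d | p | φ
-------------
False | False | False | False
True | False | False | True
False | True | False | True
True | True | False | False
False | False | True | False
True | False | True | True
False | True | True | True
True | True | True | False
Satisfying assignment at row 2: b=True, d=False, p=False gives True.

No, it is not a contradiction.


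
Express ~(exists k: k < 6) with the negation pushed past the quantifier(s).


¬(forall x: φ) = exists x: ¬φ, and ¬(exists x: φ) = forall x: ¬φ.
Apply to the existential statement.

forall k: ~(k < 6)


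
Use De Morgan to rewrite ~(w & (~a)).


De Morgan: the negation of a conjunction is the disjunction of the negations.
Distribute ~ across &, flipping it to |, and negate each literal.

(~w) | a


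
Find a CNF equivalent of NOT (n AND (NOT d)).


Step 1: Apply De Morgan: ¬(n ∧ (¬d)) = ¬n ∨ ¬(¬d).
Step 2: Eliminate any double negations (¬¬X = X).

(NOT n) OR d


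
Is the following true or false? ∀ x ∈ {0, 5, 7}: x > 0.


Evaluate the predicate on each element: 0:F, 5:T, 7:T.
Counterexample x = 0 fails the predicate.

F


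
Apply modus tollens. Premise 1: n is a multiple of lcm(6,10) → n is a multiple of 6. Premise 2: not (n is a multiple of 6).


Modus tollens: from (P → Q) and ¬Q, infer ¬P.
Q = 'n is a multiple of 6' is denied; since P → Q, P must also fail.

Not (n is a multiple of lcm(6,10)).


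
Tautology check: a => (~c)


Build the truth table over {a, c}:
a | c | φ
---------
False | False | True
True | False | True
False | True | True
True | True | False
Counterexample at row 4: with a=True, c=True, the formula is False.

No, it is not a tautology.


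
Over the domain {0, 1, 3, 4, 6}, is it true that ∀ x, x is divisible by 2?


Evaluate the predicate on each element: 0:T, 1:F, 3:F, 4:T, 6:T.
Counterexample x = 1 fails the predicate.

F


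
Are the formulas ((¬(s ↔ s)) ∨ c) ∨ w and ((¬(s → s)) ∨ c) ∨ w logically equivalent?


Compare truth tables:
c | s | w | φ | ψ
-----------------
F | F | F | F | F
T | F | F | T | T
F | T | F | F | F
T | T | F | T | T
F | F | T | T | T
T | F | T | T | T
F | T | T | T | T
T | T | T | T | T
The columns φ and ψ agree on every row.

Yes, they are logically equivalent.


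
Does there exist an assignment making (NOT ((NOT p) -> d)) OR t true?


Search for a satisfying assignment over {d, p, t}.
Try d=F, p=F, t=F: the formula evaluates to T.
A satisfying assignment exists.

Satisfiable.


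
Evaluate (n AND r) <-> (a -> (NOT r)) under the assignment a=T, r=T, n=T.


Substitute a=T, r=T, n=T:
n AND r = T AND T = T
NOT r = F
a -> (NOT r) = T -> F = F
(n AND r) <-> (a -> (NOT r)) = T <-> F = F

F


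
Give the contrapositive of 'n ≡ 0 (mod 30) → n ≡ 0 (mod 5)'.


The contrapositive of (P → Q) is (¬Q → ¬P); it is logically equivalent to the original.
Here P = 'n ≡ 0 (mod 30)' and Q = 'n ≡ 0 (mod 5)'.

If not (n ≡ 0 (mod 5)), then not (n ≡ 0 (mod 30)).


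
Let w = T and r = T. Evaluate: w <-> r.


Biconditional is true when both operands have the same truth value.
Substitute: w=T, r=T.
T <-> T evaluates to T.

T


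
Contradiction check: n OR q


Truth table over {n, q}:
n | q | φ
---------
F | F | F
T | F | T
F | T | T
T | T | T
Satisfying assignment at row 2: n=T, q=F gives T.

No, it is not a contradiction.


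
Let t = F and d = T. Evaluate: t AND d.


Conjunction is true only when both operands are true.
Substitute: t=F, d=T.
F AND T evaluates to F.

F


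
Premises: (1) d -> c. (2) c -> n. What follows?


Hypothetical syllogism: from (P → Q) and (Q → R), infer (P → R).
Chain the two implications through the shared middle term 'c'.

d -> n


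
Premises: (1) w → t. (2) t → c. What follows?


Hypothetical syllogism: from (P → Q) and (Q → R), infer (P → R).
Chain the two implications through the shared middle term 't'.

w → c


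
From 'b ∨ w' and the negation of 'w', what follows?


Disjunctive syllogism: from (P ∨ Q) and ¬P, infer Q.
One disjunct, 'w', is ruled out; the other must hold.

b


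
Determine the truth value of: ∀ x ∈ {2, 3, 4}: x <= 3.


Evaluate the predicate on each element: 2:T, 3:T, 4:F.
Counterexample x = 4 fails the predicate.

F


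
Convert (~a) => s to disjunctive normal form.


Step 1: Rewrite (¬a) → s as ¬(¬a) ∨ s.
Step 2: Eliminate any double negations (¬¬X = X).

a | s


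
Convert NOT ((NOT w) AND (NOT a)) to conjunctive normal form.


Step 1: Apply De Morgan: ¬((¬w) ∧ (¬a)) = ¬(¬w) ∨ ¬(¬a).
Step 2: Eliminate any double negations (¬¬X = X).

w OR a


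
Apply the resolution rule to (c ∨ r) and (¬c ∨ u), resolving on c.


The clauses contain complementary literals c and ¬c.
Resolution eliminates this pair and disjoins the remaining literals (merging duplicates).

(r ∨ u)


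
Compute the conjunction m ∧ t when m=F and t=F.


Conjunction is true only when both operands are true.
Substitute: m=F, t=F.
F ∧ F evaluates to F.

F


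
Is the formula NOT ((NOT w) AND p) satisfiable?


Search for a satisfying assignment over {p, w}.
Try p=F, w=F: the formula evaluates to T.
A satisfying assignment exists.

Satisfiable.


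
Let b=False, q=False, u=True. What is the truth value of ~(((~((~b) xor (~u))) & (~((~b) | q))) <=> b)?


Substitute b=False, q=False, u=True:
~b = True
~u = False
(~b) xor (~u) = True xor False = True
~((~b) xor (~u)) = False
~b = True
(~b) | q = True | False = True
~((~b) | q) = False
(~((~b) xor (~u))) & (~((~b) | q)) = False & False = False
((~((~b) xor (~u))) & (~((~b) | q))) <=> b = False <=> False = True
~(((~((~b) xor (~u))) & (~((~b) | q))) <=> b) = False

False


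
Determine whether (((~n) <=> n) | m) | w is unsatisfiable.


Truth table over {m, n, w}:
m | n | w | φ
-------------
False | False | False | False
True | False | False | True
False | True | False | False
True | True | False | True
False | False | True | True
True | False | True | True
False | True | True | True
True | True | True | True
Satisfying assignment at row 2: m=True, n=False, w=False gives True.

No, it is not a contradiction.


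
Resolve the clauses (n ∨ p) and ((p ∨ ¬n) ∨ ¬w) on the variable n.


The clauses contain complementary literals n and ¬n.
Resolution eliminates this pair and disjoins the remaining literals (merging duplicates).

(p ∨ ¬w)


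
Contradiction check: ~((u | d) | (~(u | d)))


Truth table over {d, u}:
d | u | φ
---------
False | False | False
True | False | False
False | True | False
True | True | False
Every row is false.

Yes, it is a contradiction.


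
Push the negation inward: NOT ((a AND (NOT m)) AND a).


De Morgan: the negation of a conjunction is the disjunction of the negations.
Distribute NOT across AND, flipping it to OR, and negate each literal.

((NOT a) OR m) OR (NOT a)


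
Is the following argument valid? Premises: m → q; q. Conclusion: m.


This is affirming the consequent (fallacy). There exist truth assignments where the premises are all true but the conclusion is false.

Invalid.


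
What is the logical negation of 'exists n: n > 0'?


¬(forall x: φ) = exists x: ¬φ, and ¬(exists x: φ) = forall x: ¬φ.
Apply to the existential statement.

forall n: ~(n > 0)


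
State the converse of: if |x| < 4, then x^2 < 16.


The converse of (P → Q) is (Q → P). It is not in general equivalent to the original.
Here P = '|x| < 4' and Q = 'x^2 < 16'.

If x^2 < 16, then |x| < 4.


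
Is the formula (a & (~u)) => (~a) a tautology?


Build the truth table over {a, u}:
a | u | φ
---------
False | False | True
True | False | False
False | True | True
True | True | True
Counterexample at row 2: with a=True, u=False, the formula is False.

No, it is not a tautology.


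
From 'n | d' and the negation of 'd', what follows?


Disjunctive syllogism: from (P ∨ Q) and ¬P, infer Q.
One disjunct, 'd', is ruled out; the other must hold.

n


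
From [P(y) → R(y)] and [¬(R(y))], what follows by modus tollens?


Modus tollens: from (P → Q) and ¬Q, infer ¬P.
Q = 'R(y)' is denied; since P → Q, P must also fail.

Not (P(y)).


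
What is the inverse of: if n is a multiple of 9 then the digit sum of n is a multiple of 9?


The inverse of (P → Q) is (¬P → ¬Q). It is equivalent to the converse, not to the original.
Here P = 'n is a multiple of 9' and Q = 'the digit sum of n is a multiple of 9'.

If not (n is a multiple of 9), then not (the digit sum of n is a multiple of 9).


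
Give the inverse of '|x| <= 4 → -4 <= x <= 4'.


The inverse of (P → Q) is (¬P → ¬Q). It is equivalent to the converse, not to the original.
Here P = '|x| <= 4' and Q = '-4 <= x <= 4'.

If not (|x| <= 4), then not (-4 <= x <= 4).


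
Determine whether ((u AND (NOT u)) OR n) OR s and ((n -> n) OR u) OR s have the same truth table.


Compare truth tables:
n | s | u | φ | ψ
-----------------
F | F | F | F | T
T | F | F | T | T
F | T | F | T | T
T | T | F | T | T
F | F | T | F | T
T | F | T | T | T
F | T | T | T | T
T | T | T | T | T
They differ at row 1 (n=F, s=F, u=F): φ=F but ψ=T.

No, they are not logically equivalent.


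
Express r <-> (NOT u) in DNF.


Step 1: r ↔ (¬u) is true exactly when both agree: (r ∧ (¬u)) ∨ (¬r ∧ ¬(¬u)).
Step 2: Eliminate any double negations (¬¬X = X).

(r AND (NOT u)) OR ((NOT r) AND u)


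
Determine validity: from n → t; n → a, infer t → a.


This is (no valid rule). There exist truth assignments where the premises are all true but the conclusion is false.

Invalid.


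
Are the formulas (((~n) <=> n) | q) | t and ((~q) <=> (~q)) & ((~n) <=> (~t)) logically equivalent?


Compare truth tables:
n | q | t | φ | ψ
-----------------
False | False | False | False | True
True | False | False | False | False
False | True | False | True | True
True | True | False | True | False
False | False | True | True | False
True | False | True | True | True
False | True | True | True | False
True | True | True | True | True
They differ at row 1 (n=False, q=False, t=False): φ=False but ψ=True.

No, they are not logically equivalent.


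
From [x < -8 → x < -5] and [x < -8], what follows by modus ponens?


Modus ponens: from (P → Q) and P, infer Q.
P = 'x < -8' is asserted, and P → Q holds, so Q follows.

x < -5.


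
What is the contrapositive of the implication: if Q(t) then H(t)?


The contrapositive of (P → Q) is (¬Q → ¬P); it is logically equivalent to the original.
Here P = 'Q(t)' and Q = 'H(t)'.

If not (H(t)), then not (Q(t)).


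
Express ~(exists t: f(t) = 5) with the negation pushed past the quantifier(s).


¬(forall x: φ) = exists x: ¬φ, and ¬(exists x: φ) = forall x: ¬φ.
Apply to the existential statement.

forall t: ~(f(t) = 5)


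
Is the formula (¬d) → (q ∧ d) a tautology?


Build the truth table over {d, q}:
d | q | φ
---------
F | F | F
T | F | T
F | T | F
T | T | T
Counterexample at row 1: with d=F, q=F, the formula is F.

No, it is not a tautology.


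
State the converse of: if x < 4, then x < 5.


The converse of (P → Q) is (Q → P). It is not in general equivalent to the original.
Here P = 'x < 4' and Q = 'x < 5'.

If x < 5, then x < 4.


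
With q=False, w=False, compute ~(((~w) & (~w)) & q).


Substitute q=False, w=False:
~w = True
~w = True
(~w) & (~w) = True & True = True
((~w) & (~w)) & q = True & False = False
~(((~w) & (~w)) & q) = True

True


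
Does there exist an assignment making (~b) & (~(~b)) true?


Check all 2 assignments over {b}:
b | φ
-----
False | False
True | False
No assignment makes the formula true.

Unsatisfiable.


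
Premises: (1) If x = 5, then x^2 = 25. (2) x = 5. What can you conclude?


Modus ponens: from (P → Q) and P, infer Q.
P = 'x = 5' is asserted, and P → Q holds, so Q follows.

x^2 = 25.


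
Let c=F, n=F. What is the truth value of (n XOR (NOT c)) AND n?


Substitute c=F, n=F:
NOT c = T
n XOR (NOT c) = F XOR T = T
(n XOR (NOT c)) AND n = T AND F = F

F


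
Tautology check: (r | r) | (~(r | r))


Build the truth table over {r}:
r | φ
-----
False | True
True | True
Every row evaluates to true.

Yes, it is a tautology.


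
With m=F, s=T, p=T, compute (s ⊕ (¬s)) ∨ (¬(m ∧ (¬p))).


Substitute m=F, s=T, p=T:
¬s = F
s ⊕ (¬s) = T ⊕ F = T
¬p = F
m ∧ (¬p) = F ∧ F = F
¬(m ∧ (¬p)) = T
(s ⊕ (¬s)) ∨ (¬(m ∧ (¬p))) = T ∨ T = T

T


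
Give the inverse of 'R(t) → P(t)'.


The inverse of (P → Q) is (¬P → ¬Q). It is equivalent to the converse, not to the original.
Here P = 'R(t)' and Q = 'P(t)'.

If not (R(t)), then not (P(t)).


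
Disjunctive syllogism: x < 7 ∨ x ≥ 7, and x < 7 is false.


Disjunctive syllogism: from (P ∨ Q) and ¬P, infer Q.
One disjunct, 'x < 7', is ruled out; the other must hold.

x ≥ 7


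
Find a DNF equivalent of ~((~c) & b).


Step 1: Apply De Morgan: ¬((¬c) ∧ b) = ¬(¬c) ∨ ¬b.
Step 2: Eliminate any double negations (¬¬X = X).

c | (~b)


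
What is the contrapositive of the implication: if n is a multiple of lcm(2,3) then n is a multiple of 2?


The contrapositive of (P → Q) is (¬Q → ¬P); it is logically equivalent to the original.
Here P = 'n is a multiple of lcm(2,3)' and Q = 'n is a multiple of 2'.

If not (n is a multiple of 2), then not (n is a multiple of lcm(2,3)).


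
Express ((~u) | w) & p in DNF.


Step 1: Distribute ∧ over ∨: ((¬u) ∨ w) ∧ p = ((¬u) ∧ p) ∨ (w ∧ p).

((~u) & p) | (w & p)


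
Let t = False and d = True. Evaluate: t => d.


Implication is false only when antecedent is true and consequent is false.
Substitute: t=False, d=True.
False => True evaluates to True.

True


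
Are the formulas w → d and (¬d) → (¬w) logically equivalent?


Compare truth tables:
d | w | φ | ψ
-------------
F | F | T | T
T | F | T | T
F | T | F | F
T | T | T | T
The columns φ and ψ agree on every row.

Yes, they are logically equivalent.


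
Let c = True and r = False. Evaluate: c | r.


Disjunction is false only when both operands are false.
Substitute: c=True, r=False.
True | False evaluates to True.

True


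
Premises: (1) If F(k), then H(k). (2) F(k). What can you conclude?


Modus ponens: from (P → Q) and P, infer Q.
P = 'F(k)' is asserted, and P → Q holds, so Q follows.

H(k).


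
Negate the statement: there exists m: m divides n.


¬(for all x: φ) = there exists x: ¬φ, and ¬(there exists x: φ) = for all x: ¬φ.
Apply to the existential statement.

for all m: NOT(m divides n)


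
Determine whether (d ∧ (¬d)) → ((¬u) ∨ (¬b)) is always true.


Build the truth table over {b, d, u}:
b | d | u | φ
-------------
F | F | F | T
T | F | F | T
F | T | F | T
T | T | F | T
F | F | T | T
T | F | T | T
F | T | T | T
T | T | T | T
Every row evaluates to true.

Yes, it is a tautology.


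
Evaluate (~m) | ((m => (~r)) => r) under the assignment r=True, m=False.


Substitute r=True, m=False:
~m = True
~r = False
m => (~r) = False => False = True
(m => (~r)) => r = True => True = True
(~m) | ((m => (~r)) => r) = True | True = True

True


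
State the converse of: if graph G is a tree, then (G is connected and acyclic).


The converse of (P → Q) is (Q → P). It is not in general equivalent to the original.
Here P = 'graph G is a tree' and Q = '(G is connected and acyclic)'.

If (G is connected and acyclic), then graph G is a tree.


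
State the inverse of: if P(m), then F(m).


The inverse of (P → Q) is (¬P → ¬Q). It is equivalent to the converse, not to the original.
Here P = 'P(m)' and Q = 'F(m)'.

If not (P(m)), then not (F(m)).


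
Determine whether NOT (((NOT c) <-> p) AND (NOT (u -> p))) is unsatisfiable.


Truth table over {c, p, u}:
c | p | u | φ
-------------
F | F | F | T
T | F | F | T
F | T | F | T
T | T | F | T
F | F | T | T
T | F | T | F
F | T | T | T
T | T | T | T
Satisfying assignment at row 1: c=F, p=F, u=F gives T.

No, it is not a contradiction.


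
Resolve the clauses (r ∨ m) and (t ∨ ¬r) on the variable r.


The clauses contain complementary literals r and ¬r.
Resolution eliminates this pair and disjoins the remaining literals (merging duplicates).

(m ∨ t)


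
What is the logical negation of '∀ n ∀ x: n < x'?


Negation flips each quantifier (∀↔∃) and negates the inner predicate.
¬(∀ n ∀ x: φ) = ∃ n ∃ x: ¬φ.

∃ n ∃ x: ¬(n < x)


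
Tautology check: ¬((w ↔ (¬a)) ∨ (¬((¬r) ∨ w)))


Build the truth table over {a, r, w}:
a | r | w | φ
-------------
F | F | F | T
T | F | F | F
F | T | F | F
T | T | F | F
F | F | T | F
T | F | T | T
F | T | T | F
T | T | T | T
Counterexample at row 2: with a=T, r=F, w=F, the formula is F.

No, it is not a tautology.


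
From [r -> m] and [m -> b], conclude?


Hypothetical syllogism: from (P → Q) and (Q → R), infer (P → R).
Chain the two implications through the shared middle term 'm'.

r -> b


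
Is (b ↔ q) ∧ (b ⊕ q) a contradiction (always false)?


Truth table over {b, q}:
b | q | φ
---------
F | F | F
T | F | F
F | T | F
T | T | F
Every row is false.

Yes, it is a contradiction.


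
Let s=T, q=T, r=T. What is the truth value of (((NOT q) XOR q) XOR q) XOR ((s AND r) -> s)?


Substitute s=T, q=T, r=T:
NOT q = F
(NOT q) XOR q = F XOR T = T
((NOT q) XOR q) XOR q = T XOR T = F
s AND r = T AND T = T
(s AND r) -> s = T -> T = T
(((NOT q) XOR q) XOR q) XOR ((s AND r) -> s) = F XOR T = T

T


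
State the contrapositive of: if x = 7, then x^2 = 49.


The contrapositive of (P → Q) is (¬Q → ¬P); it is logically equivalent to the original.
Here P = 'x = 7' and Q = 'x^2 = 49'.

If not (x^2 = 49), then not (x = 7).


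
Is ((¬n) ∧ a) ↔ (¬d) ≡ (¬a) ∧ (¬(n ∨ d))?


Compare truth tables:
a | d | n | φ | ψ
-----------------
F | F | F | F | T
T | F | F | T | F
F | T | F | T | F
T | T | F | F | F
F | F | T | F | F
T | F | T | F | F
F | T | T | T | F
T | T | T | T | F
They differ at row 1 (a=F, d=F, n=F): φ=F but ψ=T.

No, they are not logically equivalent.


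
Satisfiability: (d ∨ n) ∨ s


Search for a satisfying assignment over {d, n, s}.
Try d=T, n=F, s=F: the formula evaluates to T.
A satisfying assignment exists.

Satisfiable.


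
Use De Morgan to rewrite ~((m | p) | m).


De Morgan: the negation of a disjunction is the conjunction of the negations.
Distribute ~ across |, flipping it to &, and negate each literal.

((~m) & (~p)) & (~m)


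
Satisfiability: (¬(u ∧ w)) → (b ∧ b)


Search for a satisfying assignment over {b, u, w}.
Try b=T, u=F, w=F: the formula evaluates to T.
A satisfying assignment exists.

Satisfiable.


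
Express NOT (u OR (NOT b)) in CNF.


Step 1: Apply De Morgan: ¬(u ∨ (¬b)) = ¬u ∧ ¬(¬b).
Step 2: Eliminate any double negations (¬¬X = X).

(NOT u) AND b


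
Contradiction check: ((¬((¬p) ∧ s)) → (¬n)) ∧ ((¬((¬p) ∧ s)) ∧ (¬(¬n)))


Truth table over {n, p, s}:
n | p | s | φ
-------------
F | F | F | F
T | F | F | F
F | T | F | F
T | T | F | F
F | F | T | F
T | F | T | F
F | T | T | F
T | T | T | F
Every row is false.

Yes, it is a contradiction.


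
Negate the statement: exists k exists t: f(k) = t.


Negation flips each quantifier (∀↔∃) and negates the inner predicate.
¬(exists k exists t: φ) = forall k forall t: ¬φ.

forall k forall t: ~(f(k) = t)


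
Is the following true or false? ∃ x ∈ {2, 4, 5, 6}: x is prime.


Evaluate the predicate on each element: 2:T, 4:F, 5:T, 6:F.
Witness x = 2 satisfies the predicate.

T


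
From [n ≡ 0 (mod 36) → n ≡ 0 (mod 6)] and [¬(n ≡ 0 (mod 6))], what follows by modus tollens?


Modus tollens: from (P → Q) and ¬Q, infer ¬P.
Q = 'n ≡ 0 (mod 6)' is denied; since P → Q, P must also fail.

Not (n ≡ 0 (mod 36)).


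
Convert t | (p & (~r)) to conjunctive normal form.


Step 1: Distribute ∨ over ∧: t ∨ (p ∧ (¬r)) = (t ∨ p) ∧ (t ∨ (¬r)).

(t | p) & (t | (~r))


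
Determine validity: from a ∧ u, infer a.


This matches the form of conjunction elimination: the conclusion follows in every model of the premises.

Valid.


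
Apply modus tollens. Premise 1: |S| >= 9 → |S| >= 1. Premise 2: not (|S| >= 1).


Modus tollens: from (P → Q) and ¬Q, infer ¬P.
Q = '|S| >= 1' is denied; since P → Q, P must also fail.

Not (|S| >= 9).


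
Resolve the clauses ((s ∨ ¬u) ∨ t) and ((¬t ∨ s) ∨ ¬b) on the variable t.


The clauses contain complementary literals t and ¬t.
Resolution eliminates this pair and disjoins the remaining literals (merging duplicates).

((¬u ∨ s) ∨ ¬b)


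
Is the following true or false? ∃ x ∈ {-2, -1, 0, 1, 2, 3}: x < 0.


Evaluate the predicate on each element: -2:T, -1:T, 0:F, 1:F, 2:F, 3:F.
Witness x = -2 satisfies the predicate.

T


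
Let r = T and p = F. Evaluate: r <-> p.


Biconditional is true when both operands have the same truth value.
Substitute: r=T, p=F.
T <-> F evaluates to F.

F


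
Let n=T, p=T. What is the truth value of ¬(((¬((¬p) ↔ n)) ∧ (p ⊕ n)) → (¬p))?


Substitute n=T, p=T:
¬p = F
(¬p) ↔ n = F ↔ T = F
¬((¬p) ↔ n) = T
p ⊕ n = T ⊕ T = F
(¬((¬p) ↔ n)) ∧ (p ⊕ n) = T ∧ F = F
¬p = F
((¬((¬p) ↔ n)) ∧ (p ⊕ n)) → (¬p) = F → F = T
¬(((¬((¬p) ↔ n)) ∧ (p ⊕ n)) → (¬p)) = F

F


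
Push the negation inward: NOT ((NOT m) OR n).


De Morgan: the negation of a disjunction is the conjunction of the negations.
Distribute NOT across OR, flipping it to AND, and negate each literal.

m AND (NOT n)


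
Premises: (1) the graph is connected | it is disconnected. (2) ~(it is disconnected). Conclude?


Disjunctive syllogism: from (P ∨ Q) and ¬P, infer Q.
One disjunct, 'it is disconnected', is ruled out; the other must hold.

the graph is connected


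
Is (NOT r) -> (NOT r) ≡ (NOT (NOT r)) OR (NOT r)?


Compare truth tables:
r | φ | ψ
---------
F | T | T
T | T | T
The columns φ and ψ agree on every row.

Yes, they are logically equivalent.


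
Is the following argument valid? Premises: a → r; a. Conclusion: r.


This matches the form of modus ponens: the conclusion follows in every model of the premises.

Valid.


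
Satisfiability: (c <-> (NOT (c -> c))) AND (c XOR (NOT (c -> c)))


Check all 2 assignments over {c}:
c | φ
-----
F | F
T | F
No assignment makes the formula true.

Unsatisfiable.


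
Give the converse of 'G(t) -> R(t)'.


The converse of (P → Q) is (Q → P). It is not in general equivalent to the original.
Here P = 'G(t)' and Q = 'R(t)'.

If R(t), then G(t).


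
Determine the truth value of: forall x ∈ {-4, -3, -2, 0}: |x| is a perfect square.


Evaluate the predicate on each element: -4:True, -3:False, -2:False, 0:True.
Counterexample x = -3 fails the predicate.

False


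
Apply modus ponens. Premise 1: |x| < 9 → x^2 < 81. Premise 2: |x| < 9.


Modus ponens: from (P → Q) and P, infer Q.
P = '|x| < 9' is asserted, and P → Q holds, so Q follows.

x^2 < 81.


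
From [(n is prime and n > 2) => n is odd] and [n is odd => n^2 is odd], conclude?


Hypothetical syllogism: from (P → Q) and (Q → R), infer (P → R).
Chain the two implications through the shared middle term 'n is odd'.

(n is prime and n > 2) => n^2 is odd


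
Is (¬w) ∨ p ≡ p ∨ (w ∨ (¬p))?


Compare truth tables:
p | w | φ | ψ
-------------
F | F | T | T
T | F | T | T
F | T | F | T
T | T | T | T
They differ at row 3 (p=F, w=T): φ=F but ψ=T.

No, they are not logically equivalent.


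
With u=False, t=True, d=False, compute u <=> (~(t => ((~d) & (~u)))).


Substitute u=False, t=True, d=False:
~d = True
~u = True
(~d) & (~u) = True & True = True
t => ((~d) & (~u)) = True => True = True
~(t => ((~d) & (~u))) = False
u <=> (~(t => ((~d) & (~u)))) = False <=> False = True

True


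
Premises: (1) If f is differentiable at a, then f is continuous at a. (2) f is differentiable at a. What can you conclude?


Modus ponens: from (P → Q) and P, infer Q.
P = 'f is differentiable at a' is asserted, and P → Q holds, so Q follows.

f is continuous at a.


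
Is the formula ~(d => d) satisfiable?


Check all 2 assignments over {d}:
d | φ
-----
False | False
True | False
No assignment makes the formula true.

Unsatisfiable.


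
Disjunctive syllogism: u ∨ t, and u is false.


Disjunctive syllogism: from (P ∨ Q) and ¬P, infer Q.
One disjunct, 'u', is ruled out; the other must hold.

t


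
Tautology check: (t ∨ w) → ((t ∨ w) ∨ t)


Build the truth table over {t, w}:
t | w | φ
---------
F | F | T
T | F | T
F | T | T
T | T | T
Every row evaluates to true.

Yes, it is a tautology.


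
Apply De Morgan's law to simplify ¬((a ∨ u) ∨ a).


De Morgan: the negation of a disjunction is the conjunction of the negations.
Distribute ¬ across ∨, flipping it to ∧, and negate each literal.

((¬a) ∧ (¬u)) ∧ (¬a)


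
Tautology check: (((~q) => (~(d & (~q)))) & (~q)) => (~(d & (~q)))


Build the truth table over {d, q}:
d | q | φ
---------
False | False | True
True | False | True
False | True | True
True | True | True
Every row evaluates to true.

Yes, it is a tautology.


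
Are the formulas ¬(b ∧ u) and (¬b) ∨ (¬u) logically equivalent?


Compare truth tables:
b | u | φ | ψ
-------------
F | F | T | T
T | F | T | T
F | T | T | T
T | T | F | F
The columns φ and ψ agree on every row.

Yes, they are logically equivalent.


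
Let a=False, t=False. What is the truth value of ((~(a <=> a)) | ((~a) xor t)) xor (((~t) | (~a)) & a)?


Substitute a=False, t=False:
a <=> a = False <=> False = True
~(a <=> a) = False
~a = True
(~a) xor t = True xor False = True
(~(a <=> a)) | ((~a) xor t) = False | True = True
~t = True
~a = True
(~t) | (~a) = True | True = True
((~t) | (~a)) & a = True & False = False
((~(a <=> a)) | ((~a) xor t)) xor (((~t) | (~a)) & a) = True xor False = True

True


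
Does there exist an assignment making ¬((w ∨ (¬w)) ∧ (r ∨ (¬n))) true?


Search for a satisfying assignment over {n, r, w}.
Try n=T, r=F, w=F: the formula evaluates to T.
A satisfying assignment exists.

Satisfiable.


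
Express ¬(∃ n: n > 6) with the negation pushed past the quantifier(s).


¬(∀ x: φ) = ∃ x: ¬φ, and ¬(∃ x: φ) = ∀ x: ¬φ.
Apply to the existential statement.

∀ n: ¬(n > 6)


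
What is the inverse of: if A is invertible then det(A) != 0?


The inverse of (P → Q) is (¬P → ¬Q). It is equivalent to the converse, not to the original.
Here P = 'A is invertible' and Q = 'det(A) != 0'.

If not (A is invertible), then not (det(A) != 0).


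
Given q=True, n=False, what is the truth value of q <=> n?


Biconditional is true when both operands have the same truth value.
Substitute: q=True, n=False.
True <=> False evaluates to False.

False


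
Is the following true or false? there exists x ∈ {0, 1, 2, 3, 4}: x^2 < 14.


Evaluate the predicate on each element: 0:T, 1:T, 2:T, 3:T, 4:F.
Witness x = 0 satisfies the predicate.

T


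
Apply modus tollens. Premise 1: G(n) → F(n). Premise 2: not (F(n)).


Modus tollens: from (P → Q) and ¬Q, infer ¬P.
Q = 'F(n)' is denied; since P → Q, P must also fail.

Not (G(n)).


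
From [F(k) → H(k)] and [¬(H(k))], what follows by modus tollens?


Modus tollens: from (P → Q) and ¬Q, infer ¬P.
Q = 'H(k)' is denied; since P → Q, P must also fail.

Not (F(k)).


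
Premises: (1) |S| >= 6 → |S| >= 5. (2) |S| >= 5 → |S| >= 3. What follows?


Hypothetical syllogism: from (P → Q) and (Q → R), infer (P → R).
Chain the two implications through the shared middle term '|S| >= 5'.

|S| >= 6 → |S| >= 3


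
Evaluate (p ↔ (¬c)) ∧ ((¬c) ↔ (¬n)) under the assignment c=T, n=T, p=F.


Substitute c=T, n=T, p=F:
¬c = F
p ↔ (¬c) = F ↔ F = T
¬c = F
¬n = F
(¬c) ↔ (¬n) = F ↔ F = T
(p ↔ (¬c)) ∧ ((¬c) ↔ (¬n)) = T ∧ T = T

T


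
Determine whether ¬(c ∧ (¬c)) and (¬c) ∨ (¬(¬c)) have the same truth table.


Compare truth tables:
c | φ | ψ
---------
F | T | T
T | T | T
The columns φ and ψ agree on every row.

Yes, they are logically equivalent.


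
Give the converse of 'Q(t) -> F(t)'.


The converse of (P → Q) is (Q → P). It is not in general equivalent to the original.
Here P = 'Q(t)' and Q = 'F(t)'.

If F(t), then Q(t).


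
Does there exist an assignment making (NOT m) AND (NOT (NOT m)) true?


Check all 2 assignments over {m}:
m | φ
-----
F | F
T | F
No assignment makes the formula true.

Unsatisfiable.


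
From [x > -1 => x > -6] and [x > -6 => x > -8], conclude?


Hypothetical syllogism: from (P → Q) and (Q → R), infer (P → R).
Chain the two implications through the shared middle term 'x > -6'.

x > -1 => x > -8


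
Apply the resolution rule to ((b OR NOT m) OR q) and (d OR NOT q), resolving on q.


The clauses contain complementary literals q and NOTq.
Resolution eliminates this pair and disjoins the remaining literals (merging duplicates).

((b OR NOT m) OR d)


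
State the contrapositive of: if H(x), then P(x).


The contrapositive of (P → Q) is (¬Q → ¬P); it is logically equivalent to the original.
Here P = 'H(x)' and Q = 'P(x)'.

If not (P(x)), then not (H(x)).


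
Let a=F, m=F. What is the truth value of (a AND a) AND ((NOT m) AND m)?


Substitute a=F, m=F:
a AND a = F AND F = F
NOT m = T
(NOT m) AND m = T AND F = F
(a AND a) AND ((NOT m) AND m) = F AND F = F

F
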